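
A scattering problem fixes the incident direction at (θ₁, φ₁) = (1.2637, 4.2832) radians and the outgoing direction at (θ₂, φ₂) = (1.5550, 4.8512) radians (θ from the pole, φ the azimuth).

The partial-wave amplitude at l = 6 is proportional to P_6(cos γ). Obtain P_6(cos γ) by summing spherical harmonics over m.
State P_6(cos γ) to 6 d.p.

-0.402207

Summing Y*_{l m}(θ₁,φ₁)·Y_{l m}(θ₂,φ₂) over m ∈ [−6, 6]; prefactor 4π/(2·6+1) = 0.966644:
  m=-6: 0.30578 + 0.19447j × -0.32476 + 0.35715j = -0.16876 + 0.04605j  (running Σ = -0.16876 + 0.04605j)
  m=-5: -0.33405 + 0.21655j × 0.01690 + 0.02031j = -0.01004 - 0.00312j  (running Σ = -0.17880 + 0.04293j)
  m=-4: -0.00022 - 0.00151j × -0.30220 + 0.18747j = 0.00035 + 0.00042j  (running Σ = -0.17845 + 0.04334j)
  m=-3: -0.32665 - 0.09507j × 0.01247 + 0.02819j = -0.00139 - 0.01039j  (running Σ = -0.17984 + 0.03295j)
  m=-2: 0.07144 - 0.08270j × -0.31174 + 0.08884j = -0.01492 + 0.03213j  (running Σ = -0.19477 + 0.06508j)
  m=-1: -0.12519 - 0.27355j × 0.00449 + 0.03217j = 0.00824 - 0.00526j  (running Σ = -0.18653 + 0.05982j)
  m=0: 0.13609 + 0.00000j × -0.31618 + 0.00000j = -0.04303 + 0.00000j  (running Σ = -0.22956 + 0.05982j)
  m=1: 0.12519 - 0.27355j × -0.00449 + 0.03217j = 0.00824 + 0.00526j  (running Σ = -0.22132 + 0.06508j)
  m=2: 0.07144 + 0.08270j × -0.31174 - 0.08884j = -0.01492 - 0.03213j  (running Σ = -0.23624 + 0.03295j)
  m=3: 0.32665 - 0.09507j × -0.01247 + 0.02819j = -0.00139 + 0.01039j  (running Σ = -0.23763 + 0.04334j)
  m=4: -0.00022 + 0.00151j × -0.30220 - 0.18747j = 0.00035 - 0.00042j  (running Σ = -0.23728 + 0.04293j)
  m=5: 0.33405 + 0.21655j × -0.01690 + 0.02031j = -0.01004 + 0.00312j  (running Σ = -0.24733 + 0.04605j)
  m=6: 0.30578 - 0.19447j × -0.32476 - 0.35715j = -0.16876 - 0.04605j  (running Σ = -0.41609 + 0.00000j)
Σ over m = -0.41609 + 0.00000j; ×(4π/13) → -0.40221 + 0.00000j. Real part: -0.402207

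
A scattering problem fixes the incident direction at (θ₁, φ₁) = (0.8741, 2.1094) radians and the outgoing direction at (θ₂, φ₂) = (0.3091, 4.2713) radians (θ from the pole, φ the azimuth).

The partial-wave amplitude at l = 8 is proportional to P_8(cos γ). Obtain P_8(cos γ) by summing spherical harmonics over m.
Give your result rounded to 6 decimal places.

Term-by-term m-sum for l=8 (normalisation 4π/17 = 0.739198):
  m=-8: Y*=-0.02423 - 0.05676j  Y=-0.00004 - 0.00001j  product 0.00000 + 0.00000j
  m=-7: Y*=-0.12145 + 0.16705j  Y=0.00003 + 0.00047j  product -0.00008 - 0.00005j
  m=-6: Y*=0.39500 + 0.03566j  Y=0.00331 - 0.00179j  product 0.00137 - 0.00059j
  m=-5: Y*=-0.19076 - 0.39635j  Y=-0.01724 - 0.01270j  product -0.00174 + 0.00926j
  m=-4: Y*=-0.08481 + 0.12843j  Y=-0.01724 + 0.08794j  product -0.00983 - 0.00967j
  m=-3: Y*=-0.27622 - 0.01244j  Y=0.26165 - 0.06612j  product -0.07310 + 0.01501j
  m=-2: Y*=0.15047 + 0.27969j  Y=-0.34235 - 0.41597j  product 0.06483 - 0.15834j
  m=-1: Y*=-0.07255 + 0.12142j  Y=-0.23246 + 0.49239j  product -0.04292 - 0.06395j
  m=+0: Y*=0.34105 + 0.00000j  Y=-0.12930 + 0.00000j  product -0.04410 + 0.00000j
  m=+1: Y*=0.07255 + 0.12142j  Y=0.23246 + 0.49239j  product -0.04292 + 0.06395j
  m=+2: Y*=0.15047 - 0.27969j  Y=-0.34235 + 0.41597j  product 0.06483 + 0.15834j
  m=+3: Y*=0.27622 - 0.01244j  Y=-0.26165 - 0.06612j  product -0.07310 - 0.01501j
  m=+4: Y*=-0.08481 - 0.12843j  Y=-0.01724 - 0.08794j  product -0.00983 + 0.00967j
  m=+5: Y*=0.19076 - 0.39635j  Y=0.01724 - 0.01270j  product -0.00174 - 0.00926j
  m=+6: Y*=0.39500 - 0.03566j  Y=0.00331 + 0.00179j  product 0.00137 + 0.00059j
  m=+7: Y*=0.12145 + 0.16705j  Y=-0.00003 + 0.00047j  product -0.00008 + 0.00005j
  m=+8: Y*=-0.02423 + 0.05676j  Y=-0.00004 + 0.00001j  product 0.00000 - 0.00000j
Accumulated sum -0.16704 + 0.00000j; after 4π/(2l+1) scaling, -0.12348 + 0.00000j ⇒ P_8 = -0.123479

-0.123479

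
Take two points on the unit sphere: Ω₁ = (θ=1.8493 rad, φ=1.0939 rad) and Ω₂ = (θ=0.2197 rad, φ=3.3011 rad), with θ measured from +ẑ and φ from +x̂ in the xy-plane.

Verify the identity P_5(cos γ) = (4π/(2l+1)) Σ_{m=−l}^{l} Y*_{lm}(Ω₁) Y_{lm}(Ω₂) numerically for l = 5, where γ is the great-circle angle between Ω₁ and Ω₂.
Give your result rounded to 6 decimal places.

-0.279789

Summing Y*_{l m}(θ₁,φ₁)·Y_{l m}(θ₂,φ₂) over m ∈ [−5, 5]; prefactor 4π/(2·5+1) = 1.142397:
  [-5]  conj(Y_{5,-5})(Ω₁) = 0.26192 - 0.27717j ; Y_{5,-5}(Ω₂) = -0.00016 + 0.00016j ; Δ = 0.00000 + 0.00009j
  [-4]  conj(Y_{5,-4})(Ω₁) = 0.11395 + 0.32544j ; Y_{5,-4}(Ω₂) = 0.00260 - 0.00192j ; Δ = 0.00092 + 0.00063j
  [-3]  conj(Y_{5,-3})(Ω₁) = 0.09736 + 0.01373j ; Y_{5,-3}(Ω₂) = -0.02407 + 0.01249j ; Δ = -0.00252 + 0.00089j
  [-2]  conj(Y_{5,-2})(Ω₁) = -0.19270 + 0.27164j ; Y_{5,-2}(Ω₂) = 0.13856 - 0.04577j ; Δ = -0.01427 + 0.04646j
  [-1]  conj(Y_{5,-1})(Ω₁) = 0.00874 + 0.01692j ; Y_{5,-1}(Ω₂) = -0.46294 + 0.07447j ; Δ = -0.00531 - 0.00718j
  [+0]  conj(Y_{5,0})(Ω₁) = -0.32374 + 0.00000j ; Y_{5,0}(Ω₂) = 0.62575 + 0.00000j ; Δ = -0.20258 + 0.00000j
  [+1]  conj(Y_{5,1})(Ω₁) = -0.00874 + 0.01692j ; Y_{5,1}(Ω₂) = 0.46294 + 0.07447j ; Δ = -0.00531 + 0.00718j
  [+2]  conj(Y_{5,2})(Ω₁) = -0.19270 - 0.27164j ; Y_{5,2}(Ω₂) = 0.13856 + 0.04577j ; Δ = -0.01427 - 0.04646j
  [+3]  conj(Y_{5,3})(Ω₁) = -0.09736 + 0.01373j ; Y_{5,3}(Ω₂) = 0.02407 + 0.01249j ; Δ = -0.00252 - 0.00089j
  [+4]  conj(Y_{5,4})(Ω₁) = 0.11395 - 0.32544j ; Y_{5,4}(Ω₂) = 0.00260 + 0.00192j ; Δ = 0.00092 - 0.00063j
  [+5]  conj(Y_{5,5})(Ω₁) = -0.26192 - 0.27717j ; Y_{5,5}(Ω₂) = 0.00016 + 0.00016j ; Δ = 0.00000 - 0.00009j
Total Σ_m = -0.24491 + 0.00000j. Multiply by 1.142397: -0.27979 + 0.00000j. P_5(cos γ) = -0.279789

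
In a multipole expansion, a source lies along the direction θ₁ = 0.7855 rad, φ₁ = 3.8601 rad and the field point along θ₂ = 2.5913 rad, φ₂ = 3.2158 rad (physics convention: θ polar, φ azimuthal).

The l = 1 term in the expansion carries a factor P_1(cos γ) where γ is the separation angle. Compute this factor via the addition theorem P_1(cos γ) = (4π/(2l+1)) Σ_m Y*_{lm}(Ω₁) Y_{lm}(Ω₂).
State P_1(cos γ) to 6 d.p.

Summing Y*_{l m}(θ₁,φ₁)·Y_{l m}(θ₂,φ₂) over m ∈ [−1, 1]; prefactor 4π/(2·1+1) = 4.188790:
  m=-1: -0.18393 - 0.16083j × -0.18017 + 0.01339j = 0.03529 + 0.02651j  (running Σ = 0.03529 + 0.02651j)
  m=0: 0.34546 + 0.00000j × -0.41647 + 0.00000j = -0.14387 + 0.00000j  (running Σ = -0.10858 + 0.02651j)
  m=1: 0.18393 - 0.16083j × 0.18017 + 0.01339j = 0.03529 - 0.02651j  (running Σ = -0.07329 + 0.00000j)
Total Σ_m = -0.07329 + 0.00000j. Multiply by 4.188790: -0.30699 + 0.00000j. P_1(cos γ) = -0.306986

-0.306986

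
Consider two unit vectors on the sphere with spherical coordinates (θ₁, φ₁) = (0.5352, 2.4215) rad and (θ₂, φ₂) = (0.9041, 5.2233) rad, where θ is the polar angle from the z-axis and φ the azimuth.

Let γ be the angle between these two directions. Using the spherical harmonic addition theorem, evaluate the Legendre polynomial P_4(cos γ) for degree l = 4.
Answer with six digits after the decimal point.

0.288488

Term-by-term m-sum for l=4 (normalisation 4π/9 = 1.396263):
  term(m=-4) = +0.001062+0.004941i   from Y*(Ω₁)=-0.028926-0.007733i, Y(Ω₂)=-0.076871-0.150269i
  term(m=-3) = -0.028110-0.045704i   from Y*(Ω₁)=+0.079403+0.118724i, Y(Ω₂)=-0.375397-0.014296i
  term(m=-2) = +0.097993+0.079176i   from Y*(Ω₁)=+0.047362-0.360552i, Y(Ω₂)=-0.180776+0.295533i
  term(m=-1) = +0.031679+0.011199i   from Y*(Ω₁)=-0.339996+0.298255i, Y(Ω₂)=-0.036326-0.064804i
  term(m=+0) = +0.001369+0.000000i   from Y*(Ω₁)=-0.003858-0.000000i, Y(Ω₂)=-0.354804+0.000000i
  term(m=+1) = +0.031679-0.011199i   from Y*(Ω₁)=+0.339996+0.298255i, Y(Ω₂)=+0.036326-0.064804i
  term(m=+2) = +0.097993-0.079176i   from Y*(Ω₁)=+0.047362+0.360552i, Y(Ω₂)=-0.180776-0.295533i
  term(m=+3) = -0.028110+0.045704i   from Y*(Ω₁)=-0.079403+0.118724i, Y(Ω₂)=+0.375397-0.014296i
  term(m=+4) = +0.001062-0.004941i   from Y*(Ω₁)=-0.028926+0.007733i, Y(Ω₂)=-0.076871+0.150269i
Total Σ_m = +0.206615-0.000000i. Multiply by 1.396263: +0.288488-0.000000i. P_4(cos γ) = 0.288488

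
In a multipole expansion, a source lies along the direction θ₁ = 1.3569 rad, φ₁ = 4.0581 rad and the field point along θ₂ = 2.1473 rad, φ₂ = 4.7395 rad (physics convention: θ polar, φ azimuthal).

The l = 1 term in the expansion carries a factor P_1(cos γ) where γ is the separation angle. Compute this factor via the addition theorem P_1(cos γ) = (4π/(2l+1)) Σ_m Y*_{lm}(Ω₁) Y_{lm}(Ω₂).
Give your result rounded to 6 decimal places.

Summing Y*_{l m}(θ₁,φ₁)·Y_{l m}(θ₂,φ₂) over m ∈ [−1, 1]; prefactor 4π/(2·1+1) = 4.188790:
  m=-1: Y*=-0.205474-0.267896i  Y=+0.007852+0.289547i  product +0.075955-0.061598i
  m=+0: Y*=+0.103715-0.000000i  Y=-0.266335+0.000000i  product -0.027623+0.000000i
  m=+1: Y*=+0.205474-0.267896i  Y=-0.007852+0.289547i  product +0.075955+0.061598i
Σ over m = +0.124287+0.000000i; ×(4π/3) → +0.520612+0.000000i. Real part: 0.520612

0.520612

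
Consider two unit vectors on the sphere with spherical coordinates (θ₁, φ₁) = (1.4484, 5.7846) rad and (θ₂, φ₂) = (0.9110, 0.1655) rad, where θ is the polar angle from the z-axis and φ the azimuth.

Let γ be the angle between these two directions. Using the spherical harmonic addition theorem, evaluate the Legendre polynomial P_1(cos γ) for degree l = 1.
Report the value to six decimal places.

Term-by-term m-sum for l=1 (normalisation 4π/3 = 4.188790):
  [-1]  conj(Y_{1,-1})(Ω₁) = 0.30116 - 0.16397j ; Y_{1,-1}(Ω₂) = 0.26925 - 0.04497j ; Δ = 0.07371 - 0.05769j
  [+0]  conj(Y_{1,0})(Ω₁) = 0.05965 + 0.00000j ; Y_{1,0}(Ω₂) = 0.29949 + 0.00000j ; Δ = 0.01787 + 0.00000j
  [+1]  conj(Y_{1,1})(Ω₁) = -0.30116 - 0.16397j ; Y_{1,1}(Ω₂) = -0.26925 - 0.04497j ; Δ = 0.07371 + 0.05769j
Total Σ_m = 0.16529 + 0.00000j. Multiply by 4.188790: 0.69238 + 0.00000j. P_1(cos γ) = 0.692384

0.692384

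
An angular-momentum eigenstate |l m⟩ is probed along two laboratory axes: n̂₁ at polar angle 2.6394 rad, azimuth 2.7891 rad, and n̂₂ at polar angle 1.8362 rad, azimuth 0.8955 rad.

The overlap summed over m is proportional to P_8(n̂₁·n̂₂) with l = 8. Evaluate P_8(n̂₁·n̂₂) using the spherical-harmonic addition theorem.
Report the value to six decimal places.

Addition theorem: P_8(cos γ) = (4π/17) Σ_m Y*_{lm}(Ω₁) Y_{lm}(Ω₂), m = −8…8:
  m=-8: -0.001409-0.000470i × +0.246691-0.298909i = -0.000488+0.000305i  (running Σ = -0.000488+0.000305i)
  m=-7: -0.008453-0.006754i × -0.421335-0.006188i = +0.003520+0.002898i  (running Σ = +0.003032+0.003203i)
  m=-6: -0.025510-0.042158i × +0.005970+0.007682i = +0.000172-0.000448i  (running Σ = +0.003203+0.002756i)
  m=-5: -0.029908-0.154128i × -0.081745+0.341590i = +0.055093+0.002383i  (running Σ = +0.058297+0.005138i)
  m=-4: +0.056397-0.347643i × +0.127671-0.060169i = -0.013717-0.047777i  (running Σ = +0.044580-0.042639i)
  m=-3: +0.253491-0.449672i × +0.258112+0.126308i = +0.122226-0.084048i  (running Σ = +0.166806-0.126687i)
  m=-2: +0.272990-0.232273i × -0.041995-0.187615i = -0.055042-0.041463i  (running Σ = +0.111764-0.168150i)
  m=-1: -0.177552+0.065313i × +0.158810-0.198287i = -0.015246+0.045579i  (running Σ = +0.096518-0.122571i)
  m=0: -0.434620-0.000000i × -0.205845+0.000000i = +0.089464+0.000000i  (running Σ = +0.185982-0.122571i)
  m=1: +0.177552+0.065313i × -0.158810-0.198287i = -0.015246-0.045579i  (running Σ = +0.170736-0.168150i)
  m=2: +0.272990+0.232273i × -0.041995+0.187615i = -0.055042+0.041463i  (running Σ = +0.115694-0.126687i)
  m=3: -0.253491-0.449672i × -0.258112+0.126308i = +0.122226+0.084048i  (running Σ = +0.237920-0.042639i)
  m=4: +0.056397+0.347643i × +0.127671+0.060169i = -0.013717+0.047777i  (running Σ = +0.224203+0.005138i)
  m=5: +0.029908-0.154128i × +0.081745+0.341590i = +0.055093-0.002383i  (running Σ = +0.279296+0.002756i)
  m=6: -0.025510+0.042158i × +0.005970-0.007682i = +0.000172+0.000448i  (running Σ = +0.279468+0.003203i)
  m=7: +0.008453-0.006754i × +0.421335-0.006188i = +0.003520-0.002898i  (running Σ = +0.282988+0.000305i)
  m=8: -0.001409+0.000470i × +0.246691+0.298909i = -0.000488-0.000305i  (running Σ = +0.282500+0.000000i)
Accumulated sum +0.282500+0.000000i; after 4π/(2l+1) scaling, +0.208823+0.000000i ⇒ P_8 = 0.208823

0.208823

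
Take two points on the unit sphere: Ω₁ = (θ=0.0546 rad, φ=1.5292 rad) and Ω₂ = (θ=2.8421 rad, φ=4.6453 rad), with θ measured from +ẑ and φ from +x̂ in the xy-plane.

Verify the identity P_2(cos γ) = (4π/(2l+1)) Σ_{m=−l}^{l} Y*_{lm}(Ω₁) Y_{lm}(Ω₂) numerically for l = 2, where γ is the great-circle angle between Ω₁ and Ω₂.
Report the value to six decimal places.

0.911810

Term-by-term m-sum for l=2 (normalisation 4π/5 = 2.513274):
  term(m=-2) = 0.00004 + 0.00000j   from Y*(Ω₁)=-0.00115 + 0.00010j, Y(Ω₂)=-0.03332 - 0.00450j
  term(m=-1) = 0.00917 + 0.00023j   from Y*(Ω₁)=0.00175 + 0.04206j, Y(Ω₂)=0.01460 - 0.21729j
  term(m=+0) = 0.34439 + 0.00000j   from Y*(Ω₁)=0.62797 + 0.00000j, Y(Ω₂)=0.54842 + 0.00000j
  term(m=+1) = 0.00917 - 0.00023j   from Y*(Ω₁)=-0.00175 + 0.04206j, Y(Ω₂)=-0.01460 - 0.21729j
  term(m=+2) = 0.00004 - 0.00000j   from Y*(Ω₁)=-0.00115 - 0.00010j, Y(Ω₂)=-0.03332 + 0.00450j
Σ over m = 0.36280 - 0.00000j; ×(4π/5) → 0.91181 - 0.00000j. Real part: 0.911810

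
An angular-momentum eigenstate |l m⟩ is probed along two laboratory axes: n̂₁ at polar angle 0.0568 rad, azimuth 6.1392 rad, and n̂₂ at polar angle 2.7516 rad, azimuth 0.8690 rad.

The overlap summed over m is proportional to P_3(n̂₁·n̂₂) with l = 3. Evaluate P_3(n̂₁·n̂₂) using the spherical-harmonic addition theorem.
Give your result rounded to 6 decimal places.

-0.528357

Addition theorem: P_3(cos γ) = (4π/7) Σ_m Y*_{lm}(Ω₁) Y_{lm}(Ω₂), m = −3…3:
  m=-3: Y*=(0.000069, -0.000032)  Y=(-0.019728, -0.011681)  product (-0.000002, -0.000000)
  m=-2: Y*=(0.003153, -0.000934)  Y=(0.022738, 0.134719)  product (0.000198, 0.000404)
  m=-1: Y*=(0.072335, -0.010488)  Y=(0.259962, -0.307515)  product (0.015579, -0.024971)
  m=+0: Y*=(0.739145, -0.000000)  Y=(-0.440870, 0.000000)  product (-0.325867, 0.000000)
  m=+1: Y*=(-0.072335, -0.010488)  Y=(-0.259962, -0.307515)  product (0.015579, 0.024971)
  m=+2: Y*=(0.003153, 0.000934)  Y=(0.022738, -0.134719)  product (0.000198, -0.000404)
  m=+3: Y*=(-0.000069, -0.000032)  Y=(0.019728, -0.011681)  product (-0.000002, 0.000000)
Σ over m = (-0.294317, -0.000000); ×(4π/7) → (-0.528357, -0.000000). Real part: -0.528357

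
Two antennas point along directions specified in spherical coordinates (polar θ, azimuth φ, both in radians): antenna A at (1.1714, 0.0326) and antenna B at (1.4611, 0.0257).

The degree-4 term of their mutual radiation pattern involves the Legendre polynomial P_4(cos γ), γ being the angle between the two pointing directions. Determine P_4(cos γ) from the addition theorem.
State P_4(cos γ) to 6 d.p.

0.620934

Term-by-term m-sum for l=4 (normalisation 4π/9 = 1.396263):
  term(m=-4) = 0.13767 + 0.00380j   from Y*(Ω₁)=0.31611 + 0.04146j, Y(Ω₂)=0.42971 - 0.04433j
  term(m=-3) = 0.05121 + 0.00106j   from Y*(Ω₁)=0.37879 + 0.03716j, Y(Ω₂)=0.13417 - 0.01037j
  term(m=-2) = -0.00503 - 0.00007j   from Y*(Ω₁)=0.01657 + 0.00108j, Y(Ω₂)=-0.30239 + 0.01556j
  term(m=-1) = 0.04940 + 0.00034j   from Y*(Ω₁)=-0.32888 - 0.01073j, Y(Ω₂)=-0.15007 + 0.00386j
  term(m=+0) = -0.02179 + 0.00000j   from Y*(Ω₁)=-0.07787 + 0.00000j, Y(Ω₂)=0.27985 + 0.00000j
  term(m=+1) = 0.04940 - 0.00034j   from Y*(Ω₁)=0.32888 - 0.01073j, Y(Ω₂)=0.15007 + 0.00386j
  term(m=+2) = -0.00503 + 0.00007j   from Y*(Ω₁)=0.01657 - 0.00108j, Y(Ω₂)=-0.30239 - 0.01556j
  term(m=+3) = 0.05121 - 0.00106j   from Y*(Ω₁)=-0.37879 + 0.03716j, Y(Ω₂)=-0.13417 - 0.01037j
  term(m=+4) = 0.13767 - 0.00380j   from Y*(Ω₁)=0.31611 - 0.04146j, Y(Ω₂)=0.42971 + 0.04433j
Total Σ_m = 0.44471 + 0.00000j. Multiply by 1.396263: 0.62093 + 0.00000j. P_4(cos γ) = 0.620934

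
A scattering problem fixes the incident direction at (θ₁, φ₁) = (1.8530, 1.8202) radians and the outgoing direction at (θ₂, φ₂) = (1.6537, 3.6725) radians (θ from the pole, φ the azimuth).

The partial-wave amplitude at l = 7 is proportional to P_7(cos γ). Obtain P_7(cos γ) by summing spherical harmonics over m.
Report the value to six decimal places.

0.284521

Addition theorem: P_7(cos γ) = (4π/15) Σ_m Y*_{lm}(Ω₁) Y_{lm}(Ω₂), m = −7…7:
  m=-7: +0.371212+0.065645i × +0.409708-0.265369i = +0.169509-0.071613i  (running Σ = +0.169509-0.071613i)
  m=-6: +0.030388+0.407832i × +0.151622-0.006653i = +0.007321+0.061634i  (running Σ = +0.176830-0.009979i)
  m=-5: -0.002306+0.000774i × -0.290317-0.153755i = +0.000789+0.000130i  (running Σ = +0.177618-0.009849i)
  m=-4: +0.187842+0.291018i × -0.091617-0.148485i = +0.026002-0.054554i  (running Σ = +0.203621-0.064403i)
  m=-3: -0.083900+0.090384i × +0.006132+0.279604i = -0.025786-0.022905i  (running Σ = +0.177834-0.087307i)
  m=-2: +0.258695+0.140925i × -0.089364+0.160144i = -0.045686+0.028835i  (running Σ = +0.132148-0.058473i)
  m=-1: -0.040766+0.160050i × +0.224917-0.132057i = +0.011967+0.041381i  (running Σ = +0.144115-0.017091i)
  m=0: +0.276483-0.000000i × +0.185878+0.000000i = +0.051392+0.000000i  (running Σ = +0.195507-0.017091i)
  m=1: +0.040766+0.160050i × -0.224917-0.132057i = +0.011967-0.041381i  (running Σ = +0.207474-0.058473i)
  m=2: +0.258695-0.140925i × -0.089364-0.160144i = -0.045686-0.028835i  (running Σ = +0.161787-0.087307i)
  m=3: +0.083900+0.090384i × -0.006132+0.279604i = -0.025786+0.022905i  (running Σ = +0.136001-0.064403i)
  m=4: +0.187842-0.291018i × -0.091617+0.148485i = +0.026002+0.054554i  (running Σ = +0.162004-0.009849i)
  m=5: +0.002306+0.000774i × +0.290317-0.153755i = +0.000789-0.000130i  (running Σ = +0.162792-0.009979i)
  m=6: +0.030388-0.407832i × +0.151622+0.006653i = +0.007321-0.061634i  (running Σ = +0.170113-0.071613i)
  m=7: -0.371212+0.065645i × -0.409708-0.265369i = +0.169509+0.071613i  (running Σ = +0.339622+0.000000i)
Total Σ_m = +0.339622+0.000000i. Multiply by 0.837758: +0.284521+0.000000i. P_7(cos γ) = 0.284521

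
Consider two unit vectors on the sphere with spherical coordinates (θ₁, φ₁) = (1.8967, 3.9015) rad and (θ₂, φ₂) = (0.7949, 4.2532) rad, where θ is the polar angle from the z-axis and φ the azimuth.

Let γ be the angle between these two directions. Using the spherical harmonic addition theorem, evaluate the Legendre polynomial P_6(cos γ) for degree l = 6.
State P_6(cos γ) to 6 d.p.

Summing Y*_{l m}(θ₁,φ₁)·Y_{l m}(θ₂,φ₂) over m ∈ [−6, 6]; prefactor 4π/(2·6+1) = 0.966644:
  term(m=-6) = -0.011461-0.019146i   from Y*(Ω₁)=-0.053206-0.345158i, Y(Ω₂)=+0.059182-0.024082i
  term(m=-5) = +0.016568+0.087230i   from Y*(Ω₁)=-0.323505-0.250010i, Y(Ω₂)=-0.162529-0.144036i
  term(m=-4) = +0.002437-0.014724i   from Y*(Ω₁)=-0.036469+0.003731i, Y(Ω₂)=-0.107000+0.392785i
  term(m=-3) = +0.065075-0.114799i   from Y*(Ω₁)=+0.216154-0.252027i, Y(Ω₂)=+0.390044-0.076320i
  term(m=-2) = -0.002036+0.001727i   from Y*(Ω₁)=-0.007424-0.145485i, Y(Ω₂)=-0.011128-0.014565i
  term(m=-1) = +0.097442-0.035757i   from Y*(Ω₁)=+0.205763+0.195531i, Y(Ω₂)=+0.162073-0.327791i
  term(m=+0) = -0.022091+0.000000i   from Y*(Ω₁)=+0.171768-0.000000i, Y(Ω₂)=-0.128612+0.000000i
  term(m=+1) = +0.097442+0.035757i   from Y*(Ω₁)=-0.205763+0.195531i, Y(Ω₂)=-0.162073-0.327791i
  term(m=+2) = -0.002036-0.001727i   from Y*(Ω₁)=-0.007424+0.145485i, Y(Ω₂)=-0.011128+0.014565i
  term(m=+3) = +0.065075+0.114799i   from Y*(Ω₁)=-0.216154-0.252027i, Y(Ω₂)=-0.390044-0.076320i
  term(m=+4) = +0.002437+0.014724i   from Y*(Ω₁)=-0.036469-0.003731i, Y(Ω₂)=-0.107000-0.392785i
  term(m=+5) = +0.016568-0.087230i   from Y*(Ω₁)=+0.323505-0.250010i, Y(Ω₂)=+0.162529-0.144036i
  term(m=+6) = -0.011461+0.019146i   from Y*(Ω₁)=-0.053206+0.345158i, Y(Ω₂)=+0.059182+0.024082i
Accumulated sum +0.313957-0.000000i; after 4π/(2l+1) scaling, +0.303485-0.000000i ⇒ P_6 = 0.303485

0.303485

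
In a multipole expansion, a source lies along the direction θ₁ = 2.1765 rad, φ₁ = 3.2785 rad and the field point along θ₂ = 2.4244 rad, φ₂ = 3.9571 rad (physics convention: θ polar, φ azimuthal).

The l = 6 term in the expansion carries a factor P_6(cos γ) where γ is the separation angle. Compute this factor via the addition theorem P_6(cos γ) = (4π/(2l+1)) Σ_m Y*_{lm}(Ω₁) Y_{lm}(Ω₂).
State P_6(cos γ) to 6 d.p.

Expand P_6 via completeness: Σ_{m} conj(Y_{6,m}) at Ω₁ times Y_{6,m} at Ω₂ —
  m=-6: (0.101585, 0.109185) × (0.006998, 0.038315) = (-0.003473, 0.004656)  (running Σ = (-0.003473, 0.004656))
  m=-5: (0.277175, 0.226228) × (-0.091750, 0.124564) = (-0.053611, 0.013769)  (running Σ = (-0.057083, 0.018426))
  m=-4: (0.356973, 0.217700) × (-0.346906, 0.041983) = (-0.132976, -0.060534)  (running Σ = (-0.190059, -0.042109))
  m=-3: (0.106861, 0.046537) × (-0.347713, -0.289957) = (-0.023663, -0.047166)  (running Σ = (-0.213723, -0.089275))
  m=-2: (-0.289757, -0.081384) × (-0.012045, -0.199783) = (-0.012769, 0.058869)  (running Σ = (-0.226491, -0.030406))
  m=-1: (-0.240130, -0.033083) × (-0.194934, 0.207040) = (0.053659, -0.043268)  (running Σ = (-0.172833, -0.073674))
  m=0: (0.241910, -0.000000) × (-0.295949, 0.000000) = (-0.071593, 0.000000)  (running Σ = (-0.244426, -0.073674))
  m=1: (0.240130, -0.033083) × (0.194934, 0.207040) = (0.053659, 0.043268)  (running Σ = (-0.190767, -0.030406))
  m=2: (-0.289757, 0.081384) × (-0.012045, 0.199783) = (-0.012769, -0.058869)  (running Σ = (-0.203536, -0.089275))
  m=3: (-0.106861, 0.046537) × (0.347713, -0.289957) = (-0.023663, 0.047166)  (running Σ = (-0.227199, -0.042109))
  m=4: (0.356973, -0.217700) × (-0.346906, -0.041983) = (-0.132976, 0.060534)  (running Σ = (-0.360175, 0.018426))
  m=5: (-0.277175, 0.226228) × (0.091750, 0.124564) = (-0.053611, -0.013769)  (running Σ = (-0.413786, 0.004656))
  m=6: (0.101585, -0.109185) × (0.006998, -0.038315) = (-0.003473, -0.004656)  (running Σ = (-0.417258, -0.000000))
Σ over m = (-0.417258, -0.000000); ×(4π/13) → (-0.403340, -0.000000). Real part: -0.403340

-0.403340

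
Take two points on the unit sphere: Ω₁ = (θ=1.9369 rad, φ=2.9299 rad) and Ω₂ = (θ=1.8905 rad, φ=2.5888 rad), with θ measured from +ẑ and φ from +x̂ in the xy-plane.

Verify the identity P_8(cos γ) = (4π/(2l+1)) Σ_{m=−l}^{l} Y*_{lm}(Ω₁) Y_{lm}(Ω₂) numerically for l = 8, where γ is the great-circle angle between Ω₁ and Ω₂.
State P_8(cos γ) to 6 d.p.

-0.169300

Term-by-term m-sum for l=8 (normalisation 4π/17 = 0.739198):
  m=-8: (-0.036463, -0.295567) × (-0.097244, -0.325815) = (-0.092755, 0.040622)  (running Σ = (-0.092755, 0.040622))
  m=-7: (0.040569, -0.454898) × (-0.336139, -0.299582) = (-0.149916, 0.140755)  (running Σ = (-0.242671, 0.181378))
  m=-6: (0.068128, -0.219741) × (-0.130672, -0.023126) = (-0.013984, 0.027138)  (running Σ = (-0.256655, 0.208516))
  m=-5: (-0.109154, 0.194077) × (0.278115, -0.110319) = (-0.008947, 0.066018)  (running Σ = (-0.265602, 0.274534))
  m=-4: (-0.215376, 0.243579) × (0.153331, -0.205779) = (0.017099, 0.081668)  (running Σ = (-0.248502, 0.356202))
  m=-3: (0.063233, -0.046598) × (-0.016689, 0.190062) = (0.007801, 0.012796)  (running Σ = (-0.240701, 0.368997))
  m=-2: (0.302915, -0.136505) × (0.130694, 0.260369) = (0.075131, 0.061029)  (running Σ = (-0.165570, 0.430027))
  m=-1: (-0.015028, 0.003230) × (-0.118426, -0.073063) = (0.002016, 0.000715)  (running Σ = (-0.163555, 0.430742))
  m=0: (-0.328994, -0.000000) × (-0.298113, 0.000000) = (0.098077, 0.000000)  (running Σ = (-0.065477, 0.430742))
  m=1: (0.015028, 0.003230) × (0.118426, -0.073063) = (0.002016, -0.000715)  (running Σ = (-0.063462, 0.430027))
  m=2: (0.302915, 0.136505) × (0.130694, -0.260369) = (0.075131, -0.061029)  (running Σ = (0.011669, 0.368997))
  m=3: (-0.063233, -0.046598) × (0.016689, 0.190062) = (0.007801, -0.012796)  (running Σ = (0.019470, 0.356202))
  m=4: (-0.215376, -0.243579) × (0.153331, 0.205779) = (0.017099, -0.081668)  (running Σ = (0.036570, 0.274534))
  m=5: (0.109154, 0.194077) × (-0.278115, -0.110319) = (-0.008947, -0.066018)  (running Σ = (0.027623, 0.208516))
  m=6: (0.068128, 0.219741) × (-0.130672, 0.023126) = (-0.013984, -0.027138)  (running Σ = (0.013639, 0.181378))
  m=7: (-0.040569, -0.454898) × (0.336139, -0.299582) = (-0.149916, -0.140755)  (running Σ = (-0.136277, 0.040622))
  m=8: (-0.036463, 0.295567) × (-0.097244, 0.325815) = (-0.092755, -0.040622)  (running Σ = (-0.229032, 0.000000))
Total Σ_m = (-0.229032, 0.000000). Multiply by 0.739198: (-0.169300, 0.000000). P_8(cos γ) = -0.169300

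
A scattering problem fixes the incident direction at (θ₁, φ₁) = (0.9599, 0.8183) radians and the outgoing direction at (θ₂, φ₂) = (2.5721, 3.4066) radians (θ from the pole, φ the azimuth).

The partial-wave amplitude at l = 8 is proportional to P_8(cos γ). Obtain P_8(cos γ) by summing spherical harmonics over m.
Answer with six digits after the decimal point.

-0.310257

Summing Y*_{l m}(θ₁,φ₁)·Y_{l m}(θ₂,φ₂) over m ∈ [−8, 8]; prefactor 4π/(2·8+1) = 0.739198:
  [-8]  conj(Y_{8,-8})(Ω₁) = 0.10088 + 0.02718j ; Y_{8,-8}(Ω₂) = -0.00192 - 0.00314j ; Δ = -0.00011 - 0.00037j
  [-7]  conj(Y_{8,-7})(Ω₁) = 0.24870 - 0.15422j ; Y_{8,-7}(Ω₂) = -0.00645 - 0.02209j ; Δ = -0.00501 - 0.00450j
  [-6]  conj(Y_{8,-6})(Ω₁) = 0.08777 - 0.43879j ; Y_{8,-6}(Ω₂) = -0.00172 - 0.08915j ; Δ = -0.03927 - 0.00707j
  [-5]  conj(Y_{8,-5})(Ω₁) = -0.19366 - 0.27076j ; Y_{8,-5}(Ω₂) = 0.05801 - 0.23127j ; Δ = -0.07385 + 0.02908j
  [-4]  conj(Y_{8,-4})(Ω₁) = 0.07821 + 0.01035j ; Y_{8,-4}(Ω₂) = 0.21328 - 0.38062j ; Δ = 0.02062 - 0.02756j
  [-3]  conj(Y_{8,-3})(Ω₁) = 0.28379 - 0.23265j ; Y_{8,-3}(Ω₂) = 0.33741 - 0.34397j ; Δ = 0.01573 - 0.17611j
  [-2]  conj(Y_{8,-2})(Ω₁) = 0.00753 - 0.11431j ; Y_{8,-2}(Ω₂) = 0.12062 - 0.07068j ; Δ = -0.00717 - 0.01432j
  [-1]  conj(Y_{8,-1})(Ω₁) = 0.21732 + 0.23212j ; Y_{8,-1}(Ω₂) = -0.35077 + 0.09520j ; Δ = -0.09833 - 0.06073j
  [+0]  conj(Y_{8,0})(Ω₁) = 0.16544 + 0.00000j ; Y_{8,0}(Ω₂) = -0.27165 + 0.00000j ; Δ = -0.04494 + 0.00000j
  [+1]  conj(Y_{8,1})(Ω₁) = -0.21732 + 0.23212j ; Y_{8,1}(Ω₂) = 0.35077 + 0.09520j ; Δ = -0.09833 + 0.06073j
  [+2]  conj(Y_{8,2})(Ω₁) = 0.00753 + 0.11431j ; Y_{8,2}(Ω₂) = 0.12062 + 0.07068j ; Δ = -0.00717 + 0.01432j
  [+3]  conj(Y_{8,3})(Ω₁) = -0.28379 - 0.23265j ; Y_{8,3}(Ω₂) = -0.33741 - 0.34397j ; Δ = 0.01573 + 0.17611j
  [+4]  conj(Y_{8,4})(Ω₁) = 0.07821 - 0.01035j ; Y_{8,4}(Ω₂) = 0.21328 + 0.38062j ; Δ = 0.02062 + 0.02756j
  [+5]  conj(Y_{8,5})(Ω₁) = 0.19366 - 0.27076j ; Y_{8,5}(Ω₂) = -0.05801 - 0.23127j ; Δ = -0.07385 - 0.02908j
  [+6]  conj(Y_{8,6})(Ω₁) = 0.08777 + 0.43879j ; Y_{8,6}(Ω₂) = -0.00172 + 0.08915j ; Δ = -0.03927 + 0.00707j
  [+7]  conj(Y_{8,7})(Ω₁) = -0.24870 - 0.15422j ; Y_{8,7}(Ω₂) = 0.00645 - 0.02209j ; Δ = -0.00501 + 0.00450j
  [+8]  conj(Y_{8,8})(Ω₁) = 0.10088 - 0.02718j ; Y_{8,8}(Ω₂) = -0.00192 + 0.00314j ; Δ = -0.00011 + 0.00037j
Total Σ_m = -0.41972 - 0.00000j. Multiply by 0.739198: -0.31026 - 0.00000j. P_8(cos γ) = -0.310257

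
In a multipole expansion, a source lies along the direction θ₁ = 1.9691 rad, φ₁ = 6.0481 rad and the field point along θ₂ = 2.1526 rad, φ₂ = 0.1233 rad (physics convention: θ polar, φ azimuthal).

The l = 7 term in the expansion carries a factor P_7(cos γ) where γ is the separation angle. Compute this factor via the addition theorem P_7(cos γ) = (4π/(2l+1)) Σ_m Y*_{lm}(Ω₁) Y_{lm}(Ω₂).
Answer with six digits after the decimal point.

-0.159988

Addition theorem: P_7(cos γ) = (4π/15) Σ_m Y*_{lm}(Ω₁) Y_{lm}(Ω₂), m = −7…7:
  m=-7: Y*=-0.02112 - 0.28183j  Y=0.09236 - 0.10796j  product -0.03238 - 0.02375j
  m=-6: Y*=-0.07102 + 0.43927j  Y=-0.25827 + 0.23572j  product -0.08521 - 0.13019j
  m=-5: Y*=0.08984 - 0.21527j  Y=0.35656 - 0.25267j  product -0.02236 - 0.09946j
  m=-4: Y*=0.12648 - 0.17331j  Y=-0.16023 + 0.08612j  product -0.00534 + 0.03866j
  m=-3: Y*=-0.24358 + 0.20736j  Y=-0.23401 + 0.09074j  product 0.03818 - 0.07063j
  m=-2: Y*=-0.07761 + 0.03944j  Y=0.30132 - 0.07585j  product -0.02039 + 0.01777j
  m=-1: Y*=0.31874 - 0.07634j  Y=0.12927 - 0.01602j  product 0.03998 - 0.01498j
  m=+0: Y*=0.04862 + 0.00000j  Y=-0.32802 + 0.00000j  product -0.01595 + 0.00000j
  m=+1: Y*=-0.31874 - 0.07634j  Y=-0.12927 - 0.01602j  product 0.03998 + 0.01498j
  m=+2: Y*=-0.07761 - 0.03944j  Y=0.30132 + 0.07585j  product -0.02039 - 0.01777j
  m=+3: Y*=0.24358 + 0.20736j  Y=0.23401 + 0.09074j  product 0.03818 + 0.07063j
  m=+4: Y*=0.12648 + 0.17331j  Y=-0.16023 - 0.08612j  product -0.00534 - 0.03866j
  m=+5: Y*=-0.08984 - 0.21527j  Y=-0.35656 - 0.25267j  product -0.02236 + 0.09946j
  m=+6: Y*=-0.07102 - 0.43927j  Y=-0.25827 - 0.23572j  product -0.08521 + 0.13019j
  m=+7: Y*=0.02112 - 0.28183j  Y=-0.09236 - 0.10796j  product -0.03238 + 0.02375j
Total Σ_m = -0.19097 + 0.00000j. Multiply by 0.837758: -0.15999 + 0.00000j. P_7(cos γ) = -0.159988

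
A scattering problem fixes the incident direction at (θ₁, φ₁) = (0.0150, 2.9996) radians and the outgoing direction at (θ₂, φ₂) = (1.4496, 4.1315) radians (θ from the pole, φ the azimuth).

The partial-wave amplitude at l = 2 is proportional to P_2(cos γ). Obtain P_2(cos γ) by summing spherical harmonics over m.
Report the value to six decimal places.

Addition theorem: P_2(cos γ) = (4π/5) Σ_m Y*_{lm}(Ω₁) Y_{lm}(Ω₂), m = −2…2:
  term(m=-2) = (-0.000021, -0.000025)   from Y*(Ω₁)=(0.000083, -0.000024), Y(Ω₂)=(-0.151379, -0.349231)
  term(m=-1) = (0.000456, -0.000972)   from Y*(Ω₁)=(-0.011470, 0.001640), Y(Ω₂)=(-0.050879, 0.077508)
  term(m=+0) = (-0.190156, 0.000000)   from Y*(Ω₁)=(0.630570, -0.000000), Y(Ω₂)=(-0.301562, 0.000000)
  term(m=+1) = (0.000456, 0.000972)   from Y*(Ω₁)=(0.011470, 0.001640), Y(Ω₂)=(0.050879, 0.077508)
  term(m=+2) = (-0.000021, 0.000025)   from Y*(Ω₁)=(0.000083, 0.000024), Y(Ω₂)=(-0.151379, 0.349231)
Accumulated sum (-0.189285, -0.000000); after 4π/(2l+1) scaling, (-0.475725, -0.000000) ⇒ P_2 = -0.475725

-0.475725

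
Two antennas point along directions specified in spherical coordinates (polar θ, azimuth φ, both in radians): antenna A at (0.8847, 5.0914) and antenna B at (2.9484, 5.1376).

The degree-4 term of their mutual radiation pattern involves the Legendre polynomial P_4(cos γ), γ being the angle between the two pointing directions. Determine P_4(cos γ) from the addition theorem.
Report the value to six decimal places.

Addition theorem: P_4(cos γ) = (4π/9) Σ_m Y*_{lm}(Ω₁) Y_{lm}(Ω₂), m = −4…4:
  m=-4: Y*=+0.008679+0.158358i  Y=-0.000078-0.000596i  product +0.000094-0.000018i
  m=-3: Y*=-0.333277+0.154369i  Y=+0.008317+0.002529i  product -0.003162+0.000441i
  m=-2: Y*=-0.263148-0.249121i  Y=-0.046707+0.053213i  product +0.025547-0.002367i
  m=-1: Y*=-0.016350+0.041052i  Y=-0.137597-0.303856i  product +0.014724-0.000681i
  m=+0: Y*=-0.359950-0.000000i  Y=+0.695339+0.000000i  product -0.250287-0.000000i
  m=+1: Y*=+0.016350+0.041052i  Y=+0.137597-0.303856i  product +0.014724+0.000681i
  m=+2: Y*=-0.263148+0.249121i  Y=-0.046707-0.053213i  product +0.025547+0.002367i
  m=+3: Y*=+0.333277+0.154369i  Y=-0.008317+0.002529i  product -0.003162-0.000441i
  m=+4: Y*=+0.008679-0.158358i  Y=-0.000078+0.000596i  product +0.000094+0.000018i
Σ over m = -0.175883-0.000000i; ×(4π/9) → -0.245578-0.000000i. Real part: -0.245578

-0.245578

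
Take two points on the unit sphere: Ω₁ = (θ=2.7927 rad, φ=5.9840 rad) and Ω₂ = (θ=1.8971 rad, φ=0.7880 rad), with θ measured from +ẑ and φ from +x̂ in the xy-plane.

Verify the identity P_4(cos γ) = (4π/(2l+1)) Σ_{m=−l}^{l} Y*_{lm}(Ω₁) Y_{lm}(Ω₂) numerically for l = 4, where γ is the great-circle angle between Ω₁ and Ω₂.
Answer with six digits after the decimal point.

-0.208173

Addition theorem: P_4(cos γ) = (4π/9) Σ_m Y*_{lm}(Ω₁) Y_{lm}(Ω₂), m = −4…4:
  m=-4: 0.00221 - 0.00563j × -0.35625 + 0.00371j = -0.00077 + 0.00201j  (running Σ = -0.00077 + 0.00201j)
  m=-3: -0.02930 + 0.03674j × 0.24300 + 0.23923j = -0.01591 + 0.00192j  (running Σ = -0.01668 + 0.00393j)
  m=-2: 0.16739 - 0.11412j × 0.00044 + 0.08427j = 0.00969 + 0.01406j  (running Σ = -0.00699 + 0.01799j)
  m=-1: -0.46212 + 0.14254j × 0.23106 - 0.23226j = -0.07367 + 0.14027j  (running Σ = -0.08066 + 0.15825j)
  m=0: 0.40234 + 0.00000j × 0.03037 + 0.00000j = 0.01222 + 0.00000j  (running Σ = -0.06844 + 0.15825j)
  m=1: 0.46212 + 0.14254j × -0.23106 - 0.23226j = -0.07367 - 0.14027j  (running Σ = -0.14211 + 0.01799j)
  m=2: 0.16739 + 0.11412j × 0.00044 - 0.08427j = 0.00969 - 0.01406j  (running Σ = -0.13242 + 0.00393j)
  m=3: 0.02930 + 0.03674j × -0.24300 + 0.23923j = -0.01591 - 0.00192j  (running Σ = -0.14833 + 0.00201j)
  m=4: 0.00221 + 0.00563j × -0.35625 - 0.00371j = -0.00077 - 0.00201j  (running Σ = -0.14909 + 0.00000j)
Accumulated sum -0.14909 + 0.00000j; after 4π/(2l+1) scaling, -0.20817 + 0.00000j ⇒ P_4 = -0.208173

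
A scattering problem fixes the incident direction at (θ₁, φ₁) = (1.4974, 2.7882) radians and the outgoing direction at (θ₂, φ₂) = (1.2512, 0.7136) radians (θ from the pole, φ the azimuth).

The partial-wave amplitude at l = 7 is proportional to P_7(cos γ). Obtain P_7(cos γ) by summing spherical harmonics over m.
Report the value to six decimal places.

-0.070972

Term-by-term m-sum for l=7 (normalisation 4π/15 = 0.837758):
  m=-7: 0.38527 + 0.30388j × 0.09699 + 0.33375j = -0.06405 + 0.15806j  (running Σ = -0.06405 + 0.15806j)
  m=-6: -0.07051 - 0.11512j × -0.17972 + 0.39105j = 0.05769 - 0.00688j  (running Σ = -0.00636 + 0.15117j)
  m=-5: -0.06563 - 0.33025j × -0.07297 + 0.03315j = 0.01574 + 0.02192j  (running Σ = 0.00937 + 0.17310j)
  m=-4: -0.02442 + 0.15407j × 0.30837 + 0.09108j = -0.02156 + 0.04528j  (running Σ = -0.01219 + 0.21838j)
  m=-3: -0.14209 + 0.25365j × 0.10838 + 0.16908j = -0.05829 + 0.00347j  (running Σ = -0.07048 + 0.22185j)
  m=-2: 0.12507 - 0.10681j × 0.03509 - 0.24271j = -0.02153 - 0.03410j  (running Σ = -0.09201 + 0.18774j)
  m=-1: 0.25629 - 0.09454j × 0.17950 - 0.15541j = 0.03131 - 0.05680j  (running Σ = -0.06070 + 0.13094j)
  m=0: -0.16687 + 0.00000j × -0.21981 + 0.00000j = 0.03668 + 0.00000j  (running Σ = -0.02402 + 0.13094j)
  m=1: -0.25629 - 0.09454j × -0.17950 - 0.15541j = 0.03131 + 0.05680j  (running Σ = 0.00729 + 0.18774j)
  m=2: 0.12507 + 0.10681j × 0.03509 + 0.24271j = -0.02153 + 0.03410j  (running Σ = -0.01424 + 0.22185j)
  m=3: 0.14209 + 0.25365j × -0.10838 + 0.16908j = -0.05829 - 0.00347j  (running Σ = -0.07253 + 0.21838j)
  m=4: -0.02442 - 0.15407j × 0.30837 - 0.09108j = -0.02156 - 0.04528j  (running Σ = -0.09409 + 0.17310j)
  m=5: 0.06563 - 0.33025j × 0.07297 + 0.03315j = 0.01574 - 0.02192j  (running Σ = -0.07835 + 0.15117j)
  m=6: -0.07051 + 0.11512j × -0.17972 - 0.39105j = 0.05769 + 0.00688j  (running Σ = -0.02066 + 0.15806j)
  m=7: -0.38527 + 0.30388j × -0.09699 + 0.33375j = -0.06405 - 0.15806j  (running Σ = -0.08472 + 0.00000j)
Total Σ_m = -0.08472 + 0.00000j. Multiply by 0.837758: -0.07097 + 0.00000j. P_7(cos γ) = -0.070972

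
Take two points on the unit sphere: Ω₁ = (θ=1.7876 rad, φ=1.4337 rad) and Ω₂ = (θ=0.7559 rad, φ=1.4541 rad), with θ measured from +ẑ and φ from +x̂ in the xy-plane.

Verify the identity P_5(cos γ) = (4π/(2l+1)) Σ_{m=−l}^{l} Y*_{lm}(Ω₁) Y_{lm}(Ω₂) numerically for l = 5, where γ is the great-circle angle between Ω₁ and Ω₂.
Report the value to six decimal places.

Expand P_5 via completeness: Σ_{m} conj(Y_{5,m}) at Ω₁ times Y_{5,m} at Ω₂ —
  term(m=-5) = +0.028908-0.002959i   from Y*(Ω₁)=+0.260999+0.319160i, Y(Ω₂)=+0.038831-0.058822i
  term(m=-4) = -0.067674+0.005535i   from Y*(Ω₁)=-0.245068+0.149708i, Y(Ω₂)=+0.211146+0.106402i
  term(m=-3) = -0.078901+0.004835i   from Y*(Ω₁)=+0.075172+0.172347i, Y(Ω₂)=-0.144193+0.394910i
  term(m=-2) = +0.102152-0.004170i   from Y*(Ω₁)=-0.288241+0.081076i, Y(Ω₂)=-0.332185-0.078969i
  term(m=-1) = -0.014335+0.000292i   from Y*(Ω₁)=+0.016977+0.123058i, Y(Ω₂)=-0.013439+0.114639i
  term(m=+0) = +0.112097+0.000000i   from Y*(Ω₁)=-0.299265-0.000000i, Y(Ω₂)=-0.374575+0.000000i
  term(m=+1) = -0.014335-0.000292i   from Y*(Ω₁)=-0.016977+0.123058i, Y(Ω₂)=+0.013439+0.114639i
  term(m=+2) = +0.102152+0.004170i   from Y*(Ω₁)=-0.288241-0.081076i, Y(Ω₂)=-0.332185+0.078969i
  term(m=+3) = -0.078901-0.004835i   from Y*(Ω₁)=-0.075172+0.172347i, Y(Ω₂)=+0.144193+0.394910i
  term(m=+4) = -0.067674-0.005535i   from Y*(Ω₁)=-0.245068-0.149708i, Y(Ω₂)=+0.211146-0.106402i
  term(m=+5) = +0.028908+0.002959i   from Y*(Ω₁)=-0.260999+0.319160i, Y(Ω₂)=-0.038831-0.058822i
Accumulated sum +0.052397+0.000000i; after 4π/(2l+1) scaling, +0.059858+0.000000i ⇒ P_5 = 0.059858

0.059858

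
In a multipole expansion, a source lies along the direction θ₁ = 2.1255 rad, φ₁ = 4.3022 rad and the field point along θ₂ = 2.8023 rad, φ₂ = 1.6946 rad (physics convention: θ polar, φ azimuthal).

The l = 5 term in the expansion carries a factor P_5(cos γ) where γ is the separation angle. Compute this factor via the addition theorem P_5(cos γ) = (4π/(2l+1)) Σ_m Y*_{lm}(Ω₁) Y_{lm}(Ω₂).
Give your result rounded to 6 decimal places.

0.340886

Summing Y*_{l m}(θ₁,φ₁)·Y_{l m}(θ₂,φ₂) over m ∈ [−5, 5]; prefactor 4π/(2·5+1) = 1.142397:
  term(m=-5) = (0.000348, 0.000177)   from Y*(Ω₁)=(-0.182713, 0.095157), Y(Ω₂)=(-0.001100, -0.001544)
  term(m=-4) = (-0.003671, -0.005789)   from Y*(Ω₁)=(0.028215, 0.402648), Y(Ω₂)=(-0.014942, 0.008070)
  term(m=-3) = (0.000886, 0.028391)   from Y*(Ω₁)=(0.299798, 0.106127), Y(Ω₂)=(0.032415, 0.083225)
  term(m=-2) = (-0.015397, 0.027996)   from Y*(Ω₁)=(-0.073803, 0.079156), Y(Ω₂)=(0.286221, -0.072355)
  term(m=-1) = (0.163281, -0.096547)   from Y*(Ω₁)=(0.137630, 0.316496), Y(Ω₂)=(-0.067872, -0.545417)
  term(m=+0) = (0.007503, 0.000000)   from Y*(Ω₁)=(-0.026472, -0.000000), Y(Ω₂)=(-0.283419, 0.000000)
  term(m=+1) = (0.163281, 0.096547)   from Y*(Ω₁)=(-0.137630, 0.316496), Y(Ω₂)=(0.067872, -0.545417)
  term(m=+2) = (-0.015397, -0.027996)   from Y*(Ω₁)=(-0.073803, -0.079156), Y(Ω₂)=(0.286221, 0.072355)
  term(m=+3) = (0.000886, -0.028391)   from Y*(Ω₁)=(-0.299798, 0.106127), Y(Ω₂)=(-0.032415, 0.083225)
  term(m=+4) = (-0.003671, 0.005789)   from Y*(Ω₁)=(0.028215, -0.402648), Y(Ω₂)=(-0.014942, -0.008070)
  term(m=+5) = (0.000348, -0.000177)   from Y*(Ω₁)=(0.182713, 0.095157), Y(Ω₂)=(0.001100, -0.001544)
Accumulated sum (0.298396, -0.000000); after 4π/(2l+1) scaling, (0.340886, -0.000000) ⇒ P_5 = 0.340886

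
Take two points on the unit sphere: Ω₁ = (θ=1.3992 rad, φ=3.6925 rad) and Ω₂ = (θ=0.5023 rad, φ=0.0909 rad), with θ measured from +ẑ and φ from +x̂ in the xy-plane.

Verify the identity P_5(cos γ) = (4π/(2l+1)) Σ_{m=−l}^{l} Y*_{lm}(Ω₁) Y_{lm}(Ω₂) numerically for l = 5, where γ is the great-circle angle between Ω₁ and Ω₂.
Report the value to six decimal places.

-0.346083

Expand P_5 via completeness: Σ_{m} conj(Y_{5,m}) at Ω₁ times Y_{5,m} at Ω₂ —
  m=-5: Y*=+0.399150-0.162701i  Y=+0.010786-0.005270i  product +0.003448-0.003859i
  m=-4: Y*=-0.139707+0.190476i  Y=+0.064595-0.024579i  product -0.004343+0.015738i
  m=-3: Y*=-0.019974+0.243266i  Y=+0.219868-0.061490i  product +0.010567+0.054715i
  m=-2: Y*=-0.115877-0.228696i  Y=+0.441789-0.081214i  product -0.069767-0.091625i
  m=-1: Y*=-0.163927-0.100710i  Y=+0.405122-0.036927i  product -0.070130-0.034746i
  m=+0: Y*=+0.259859-0.000000i  Y=-0.163534+0.000000i  product -0.042496+0.000000i
  m=+1: Y*=+0.163927-0.100710i  Y=-0.405122-0.036927i  product -0.070130+0.034746i
  m=+2: Y*=-0.115877+0.228696i  Y=+0.441789+0.081214i  product -0.069767+0.091625i
  m=+3: Y*=+0.019974+0.243266i  Y=-0.219868-0.061490i  product +0.010567-0.054715i
  m=+4: Y*=-0.139707-0.190476i  Y=+0.064595+0.024579i  product -0.004343-0.015738i
  m=+5: Y*=-0.399150-0.162701i  Y=-0.010786-0.005270i  product +0.003448+0.003859i
Accumulated sum -0.302944-0.000000i; after 4π/(2l+1) scaling, -0.346083-0.000000i ⇒ P_5 = -0.346083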